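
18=18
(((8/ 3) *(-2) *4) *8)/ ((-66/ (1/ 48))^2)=-1/ 58806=-0.00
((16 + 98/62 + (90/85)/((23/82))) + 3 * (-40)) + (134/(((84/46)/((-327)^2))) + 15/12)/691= 2639892162115/234517108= 11256.71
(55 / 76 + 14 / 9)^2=2430481 / 467856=5.19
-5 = -5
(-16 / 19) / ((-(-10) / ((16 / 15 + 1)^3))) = -238328 / 320625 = -0.74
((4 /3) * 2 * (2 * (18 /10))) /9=16 /15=1.07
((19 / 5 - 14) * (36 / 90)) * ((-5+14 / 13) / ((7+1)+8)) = 2601 / 2600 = 1.00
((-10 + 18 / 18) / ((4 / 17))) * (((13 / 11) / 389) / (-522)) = 0.00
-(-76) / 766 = 0.10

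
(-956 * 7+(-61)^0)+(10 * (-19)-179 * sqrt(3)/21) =-6881-179 * sqrt(3)/21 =-6895.76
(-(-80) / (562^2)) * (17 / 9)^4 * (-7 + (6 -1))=-3340840 / 518063121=-0.01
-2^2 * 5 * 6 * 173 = -20760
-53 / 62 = -0.85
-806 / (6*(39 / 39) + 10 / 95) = -7657 / 58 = -132.02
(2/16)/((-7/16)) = -2/7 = -0.29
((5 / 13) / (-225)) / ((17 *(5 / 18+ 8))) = -2 / 164645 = -0.00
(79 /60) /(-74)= -79 /4440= -0.02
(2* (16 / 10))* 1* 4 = 64 / 5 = 12.80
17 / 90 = 0.19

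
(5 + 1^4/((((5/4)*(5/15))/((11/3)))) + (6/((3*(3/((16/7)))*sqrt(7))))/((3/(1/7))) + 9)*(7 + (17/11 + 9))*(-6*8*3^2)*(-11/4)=74112*sqrt(7)/343 + 2376216/5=475814.87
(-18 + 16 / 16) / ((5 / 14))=-238 / 5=-47.60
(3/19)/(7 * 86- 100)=3/9538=0.00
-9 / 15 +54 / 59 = 93 / 295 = 0.32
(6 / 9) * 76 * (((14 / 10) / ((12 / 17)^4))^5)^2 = 88652473262002985828432979303828474287042861265381002328931 / 53824642381680412008645833313539158179840000000000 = 1647061073.50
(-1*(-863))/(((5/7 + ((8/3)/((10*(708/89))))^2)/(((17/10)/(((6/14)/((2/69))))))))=112608800955/811913156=138.70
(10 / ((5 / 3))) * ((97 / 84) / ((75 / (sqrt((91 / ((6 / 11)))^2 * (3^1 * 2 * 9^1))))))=13871 * sqrt(6) / 300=113.26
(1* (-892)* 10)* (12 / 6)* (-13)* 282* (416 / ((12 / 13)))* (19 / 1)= 560010730240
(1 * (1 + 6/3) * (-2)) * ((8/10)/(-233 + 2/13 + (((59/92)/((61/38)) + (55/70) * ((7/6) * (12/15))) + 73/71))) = 186475536/8961903557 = 0.02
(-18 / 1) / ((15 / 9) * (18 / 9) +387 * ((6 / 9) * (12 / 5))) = -135 / 4669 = -0.03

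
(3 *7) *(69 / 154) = 207 / 22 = 9.41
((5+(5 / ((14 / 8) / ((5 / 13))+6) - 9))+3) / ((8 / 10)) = -555 / 844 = -0.66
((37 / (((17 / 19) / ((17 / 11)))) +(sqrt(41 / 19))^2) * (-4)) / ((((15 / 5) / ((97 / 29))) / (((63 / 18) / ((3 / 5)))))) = -93756320 / 54549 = -1718.75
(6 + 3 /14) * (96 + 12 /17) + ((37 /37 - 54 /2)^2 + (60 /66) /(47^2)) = 3692428632 /2891581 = 1276.96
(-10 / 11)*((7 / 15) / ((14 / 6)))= -2 / 11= -0.18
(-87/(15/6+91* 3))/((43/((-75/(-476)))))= -225/194446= -0.00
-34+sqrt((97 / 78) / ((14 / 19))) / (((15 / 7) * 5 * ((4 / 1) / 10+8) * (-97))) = -34 - sqrt(503139) / 4766580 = -34.00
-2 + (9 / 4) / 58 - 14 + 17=241 / 232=1.04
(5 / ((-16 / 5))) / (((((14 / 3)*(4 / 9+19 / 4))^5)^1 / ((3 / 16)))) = -1076168025 / 30745971462444392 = -0.00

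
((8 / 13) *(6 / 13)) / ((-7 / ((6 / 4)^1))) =-72 / 1183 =-0.06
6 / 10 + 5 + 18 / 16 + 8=589 / 40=14.72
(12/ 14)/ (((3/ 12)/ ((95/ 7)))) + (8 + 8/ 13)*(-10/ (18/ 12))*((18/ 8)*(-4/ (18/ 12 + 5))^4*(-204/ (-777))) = 28046788200/ 673154209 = 41.66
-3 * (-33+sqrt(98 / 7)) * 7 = 693 -21 * sqrt(14) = 614.43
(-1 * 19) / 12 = -19 / 12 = -1.58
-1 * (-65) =65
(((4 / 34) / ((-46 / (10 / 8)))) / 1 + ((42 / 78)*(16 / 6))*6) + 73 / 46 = 207369 / 20332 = 10.20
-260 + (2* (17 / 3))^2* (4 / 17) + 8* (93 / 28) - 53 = -256.21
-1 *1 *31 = -31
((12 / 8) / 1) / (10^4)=3 / 20000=0.00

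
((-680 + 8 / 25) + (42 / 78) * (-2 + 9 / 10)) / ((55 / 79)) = -34931983 / 35750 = -977.12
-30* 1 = -30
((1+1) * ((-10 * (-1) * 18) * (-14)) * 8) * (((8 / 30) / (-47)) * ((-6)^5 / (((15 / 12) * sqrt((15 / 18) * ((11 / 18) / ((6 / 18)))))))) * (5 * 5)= -2006581248 * sqrt(55) / 517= -28783761.73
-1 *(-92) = 92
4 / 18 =2 / 9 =0.22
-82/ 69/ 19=-82/ 1311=-0.06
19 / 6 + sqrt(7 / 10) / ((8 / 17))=17 *sqrt(70) / 80 + 19 / 6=4.94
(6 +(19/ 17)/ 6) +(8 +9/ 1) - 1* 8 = 1549/ 102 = 15.19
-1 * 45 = -45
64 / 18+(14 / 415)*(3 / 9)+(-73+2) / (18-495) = 245177 / 65985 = 3.72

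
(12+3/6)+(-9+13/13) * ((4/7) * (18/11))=773/154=5.02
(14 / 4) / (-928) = -7 / 1856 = -0.00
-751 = -751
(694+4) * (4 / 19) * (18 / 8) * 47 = 295254 / 19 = 15539.68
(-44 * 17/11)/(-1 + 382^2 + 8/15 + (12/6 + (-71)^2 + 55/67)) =-0.00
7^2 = 49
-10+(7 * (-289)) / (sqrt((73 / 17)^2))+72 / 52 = -455259 / 949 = -479.72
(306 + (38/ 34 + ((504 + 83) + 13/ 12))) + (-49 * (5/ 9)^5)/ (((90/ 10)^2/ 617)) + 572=470770710307/ 325241892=1447.45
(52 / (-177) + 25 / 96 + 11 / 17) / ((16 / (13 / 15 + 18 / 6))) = 571213 / 3851520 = 0.15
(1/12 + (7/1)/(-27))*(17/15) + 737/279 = 122647/50220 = 2.44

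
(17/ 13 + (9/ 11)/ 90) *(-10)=-1883/ 143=-13.17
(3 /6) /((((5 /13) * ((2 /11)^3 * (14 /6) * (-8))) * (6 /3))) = -51909 /8960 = -5.79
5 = 5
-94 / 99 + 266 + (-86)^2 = 758444 / 99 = 7661.05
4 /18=2 /9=0.22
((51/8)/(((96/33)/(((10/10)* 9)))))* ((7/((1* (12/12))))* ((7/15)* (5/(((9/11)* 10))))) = 100793/2560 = 39.37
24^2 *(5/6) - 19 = 461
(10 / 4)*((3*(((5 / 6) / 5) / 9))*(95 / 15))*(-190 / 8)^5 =-6646881.24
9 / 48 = 3 / 16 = 0.19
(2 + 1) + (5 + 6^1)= 14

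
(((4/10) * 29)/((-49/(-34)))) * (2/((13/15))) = 11832/637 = 18.57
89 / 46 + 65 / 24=2563 / 552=4.64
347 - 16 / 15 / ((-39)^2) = 7916789 / 22815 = 347.00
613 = 613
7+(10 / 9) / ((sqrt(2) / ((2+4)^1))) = 10 * sqrt(2) / 3+7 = 11.71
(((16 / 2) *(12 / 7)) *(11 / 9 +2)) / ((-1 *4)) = -11.05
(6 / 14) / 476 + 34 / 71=0.48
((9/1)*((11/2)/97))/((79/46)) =2277/7663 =0.30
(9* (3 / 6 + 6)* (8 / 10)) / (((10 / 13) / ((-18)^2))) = 492804 / 25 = 19712.16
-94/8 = -47/4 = -11.75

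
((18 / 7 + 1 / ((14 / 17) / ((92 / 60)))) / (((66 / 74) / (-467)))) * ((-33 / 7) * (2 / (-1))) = -328301 / 15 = -21886.73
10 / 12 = 5 / 6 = 0.83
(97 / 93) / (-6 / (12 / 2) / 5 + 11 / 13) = 6305 / 3906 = 1.61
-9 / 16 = -0.56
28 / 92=7 / 23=0.30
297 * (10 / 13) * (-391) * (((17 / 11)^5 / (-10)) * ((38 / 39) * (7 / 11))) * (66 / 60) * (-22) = -1329062824278 / 1124695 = -1181709.55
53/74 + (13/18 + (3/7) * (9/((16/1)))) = 1.68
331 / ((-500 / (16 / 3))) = -3.53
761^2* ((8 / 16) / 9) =579121 / 18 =32173.39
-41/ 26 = -1.58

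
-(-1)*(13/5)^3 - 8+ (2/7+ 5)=13004/875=14.86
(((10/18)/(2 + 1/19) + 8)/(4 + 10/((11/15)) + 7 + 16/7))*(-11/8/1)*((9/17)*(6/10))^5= -435576306627/318864385775000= -0.00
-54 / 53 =-1.02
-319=-319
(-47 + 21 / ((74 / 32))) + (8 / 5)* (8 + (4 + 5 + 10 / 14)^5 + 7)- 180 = 429761385003 / 3109295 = 138218.27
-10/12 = -5/6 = -0.83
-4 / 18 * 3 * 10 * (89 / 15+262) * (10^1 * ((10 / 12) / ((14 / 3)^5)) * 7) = -904275 / 19208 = -47.08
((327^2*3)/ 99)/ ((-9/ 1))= -11881/ 33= -360.03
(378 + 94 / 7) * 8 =21920 / 7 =3131.43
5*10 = 50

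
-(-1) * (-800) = -800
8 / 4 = 2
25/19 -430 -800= -23345/19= -1228.68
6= 6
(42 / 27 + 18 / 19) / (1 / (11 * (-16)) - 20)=-0.13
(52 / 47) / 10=26 / 235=0.11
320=320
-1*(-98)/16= 49/8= 6.12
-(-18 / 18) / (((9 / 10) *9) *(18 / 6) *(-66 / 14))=-70 / 8019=-0.01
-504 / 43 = -11.72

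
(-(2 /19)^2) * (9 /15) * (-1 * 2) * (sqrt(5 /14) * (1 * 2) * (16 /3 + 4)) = 32 * sqrt(70) /1805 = 0.15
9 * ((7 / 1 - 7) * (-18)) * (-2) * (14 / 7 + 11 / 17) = 0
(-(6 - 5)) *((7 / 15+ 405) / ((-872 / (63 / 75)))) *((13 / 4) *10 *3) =830193 / 21800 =38.08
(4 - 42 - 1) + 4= -35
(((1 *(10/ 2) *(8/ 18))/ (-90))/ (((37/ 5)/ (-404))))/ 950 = 404/ 284715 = 0.00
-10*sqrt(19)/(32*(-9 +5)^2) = -0.09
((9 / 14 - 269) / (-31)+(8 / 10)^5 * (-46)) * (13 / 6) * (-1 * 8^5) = 308927537152 / 678125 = 455561.35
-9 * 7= -63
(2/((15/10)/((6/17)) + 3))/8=1/29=0.03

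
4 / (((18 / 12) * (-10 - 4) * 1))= -4 / 21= -0.19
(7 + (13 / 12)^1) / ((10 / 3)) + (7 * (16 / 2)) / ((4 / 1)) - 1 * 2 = 577 / 40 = 14.42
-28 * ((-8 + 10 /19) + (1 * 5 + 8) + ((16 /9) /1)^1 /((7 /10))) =-225.85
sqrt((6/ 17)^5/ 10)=36*sqrt(255)/ 24565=0.02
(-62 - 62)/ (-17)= 124/ 17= 7.29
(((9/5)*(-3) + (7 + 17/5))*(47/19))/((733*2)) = 235/27854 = 0.01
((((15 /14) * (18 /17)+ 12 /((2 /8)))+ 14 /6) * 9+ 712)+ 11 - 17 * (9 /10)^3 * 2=69104733 /59500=1161.42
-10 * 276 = -2760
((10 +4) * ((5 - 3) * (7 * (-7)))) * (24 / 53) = -32928 / 53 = -621.28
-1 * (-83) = 83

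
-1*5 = -5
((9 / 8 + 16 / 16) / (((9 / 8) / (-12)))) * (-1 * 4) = 272 / 3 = 90.67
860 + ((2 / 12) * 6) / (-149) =128139 / 149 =859.99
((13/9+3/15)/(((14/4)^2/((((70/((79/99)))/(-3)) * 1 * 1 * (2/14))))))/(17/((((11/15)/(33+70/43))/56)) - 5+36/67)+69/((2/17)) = 19404257115978853/33084838071138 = 586.50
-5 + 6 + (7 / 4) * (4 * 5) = 36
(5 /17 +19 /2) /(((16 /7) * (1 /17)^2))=39627 /32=1238.34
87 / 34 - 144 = -4809 / 34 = -141.44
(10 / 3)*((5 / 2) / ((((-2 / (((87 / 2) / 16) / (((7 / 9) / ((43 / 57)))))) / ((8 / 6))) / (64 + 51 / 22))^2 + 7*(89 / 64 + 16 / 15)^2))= 25421707108830720000 / 128943118202508412943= 0.20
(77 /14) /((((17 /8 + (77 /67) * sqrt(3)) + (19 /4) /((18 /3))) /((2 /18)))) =493790 /1259013-64856 * sqrt(3) /419671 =0.12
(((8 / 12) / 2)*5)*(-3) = -5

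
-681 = -681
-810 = -810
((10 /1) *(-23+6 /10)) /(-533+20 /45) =2016 /4793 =0.42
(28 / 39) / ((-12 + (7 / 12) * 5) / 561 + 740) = 8976 / 9251489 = 0.00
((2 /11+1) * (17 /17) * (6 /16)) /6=13 /176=0.07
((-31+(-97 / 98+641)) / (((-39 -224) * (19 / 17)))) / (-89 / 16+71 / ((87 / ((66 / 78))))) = 0.43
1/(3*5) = 1/15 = 0.07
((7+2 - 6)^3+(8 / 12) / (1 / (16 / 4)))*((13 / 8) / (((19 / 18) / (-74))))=-128427 / 38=-3379.66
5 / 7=0.71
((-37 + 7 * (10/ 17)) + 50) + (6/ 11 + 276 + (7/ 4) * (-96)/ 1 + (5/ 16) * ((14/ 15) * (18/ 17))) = 94227/ 748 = 125.97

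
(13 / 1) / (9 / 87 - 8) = -377 / 229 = -1.65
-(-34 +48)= -14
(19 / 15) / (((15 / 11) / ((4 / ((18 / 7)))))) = 2926 / 2025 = 1.44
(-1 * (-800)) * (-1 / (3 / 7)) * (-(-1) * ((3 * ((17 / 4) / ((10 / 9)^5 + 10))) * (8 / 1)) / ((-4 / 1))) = 281073240 / 69049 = 4070.63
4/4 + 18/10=14/5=2.80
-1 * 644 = -644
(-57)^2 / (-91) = -3249 / 91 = -35.70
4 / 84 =1 / 21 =0.05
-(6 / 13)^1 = -0.46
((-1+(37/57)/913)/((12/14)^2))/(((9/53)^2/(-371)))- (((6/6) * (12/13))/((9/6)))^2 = 112195591695163/6411503241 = 17499.11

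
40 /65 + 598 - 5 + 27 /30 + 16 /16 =77417 /130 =595.52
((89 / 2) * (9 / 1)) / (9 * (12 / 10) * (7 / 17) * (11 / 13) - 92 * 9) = -98345 / 202396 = -0.49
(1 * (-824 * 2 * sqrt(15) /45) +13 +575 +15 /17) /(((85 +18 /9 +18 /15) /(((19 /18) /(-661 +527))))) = -317015 /6027588 +7828 * sqrt(15) /2393307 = -0.04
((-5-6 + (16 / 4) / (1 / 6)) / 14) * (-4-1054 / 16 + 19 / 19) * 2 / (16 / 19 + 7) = -136097 / 8344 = -16.31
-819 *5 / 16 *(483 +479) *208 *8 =-409696560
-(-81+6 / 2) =78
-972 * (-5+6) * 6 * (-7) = 40824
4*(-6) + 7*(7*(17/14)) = 71/2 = 35.50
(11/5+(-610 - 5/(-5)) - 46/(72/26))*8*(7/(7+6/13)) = -20422948/4365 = -4678.80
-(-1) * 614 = 614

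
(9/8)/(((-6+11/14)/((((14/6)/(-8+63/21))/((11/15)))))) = 441/3212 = 0.14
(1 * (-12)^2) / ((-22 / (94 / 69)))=-2256 / 253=-8.92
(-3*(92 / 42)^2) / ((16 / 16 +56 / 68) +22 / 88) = -143888 / 20727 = -6.94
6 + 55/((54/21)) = 27.39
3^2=9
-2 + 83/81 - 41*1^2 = -3400/81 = -41.98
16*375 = 6000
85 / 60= 17 / 12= 1.42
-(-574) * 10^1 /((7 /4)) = 3280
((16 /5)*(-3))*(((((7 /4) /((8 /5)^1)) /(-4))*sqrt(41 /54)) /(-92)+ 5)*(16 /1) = -768 - 7*sqrt(246) /276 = -768.40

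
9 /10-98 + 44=-531 /10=-53.10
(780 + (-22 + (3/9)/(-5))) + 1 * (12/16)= 45521/60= 758.68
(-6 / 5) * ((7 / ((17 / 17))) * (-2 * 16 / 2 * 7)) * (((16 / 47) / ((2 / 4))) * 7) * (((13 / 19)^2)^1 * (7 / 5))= 1246522368 / 424175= 2938.70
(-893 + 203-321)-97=-1108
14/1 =14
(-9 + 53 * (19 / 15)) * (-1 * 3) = -872 / 5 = -174.40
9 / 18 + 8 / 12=7 / 6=1.17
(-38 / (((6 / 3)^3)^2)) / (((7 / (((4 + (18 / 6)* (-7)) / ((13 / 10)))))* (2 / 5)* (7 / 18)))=72675 / 10192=7.13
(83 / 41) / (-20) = -0.10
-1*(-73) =73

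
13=13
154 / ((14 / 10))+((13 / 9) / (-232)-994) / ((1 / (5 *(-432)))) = 2147163.45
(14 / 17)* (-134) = -1876 / 17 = -110.35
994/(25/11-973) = -5467/5339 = -1.02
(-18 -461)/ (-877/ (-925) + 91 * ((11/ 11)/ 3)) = -1329225/ 86806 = -15.31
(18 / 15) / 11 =6 / 55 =0.11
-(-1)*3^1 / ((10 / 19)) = 57 / 10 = 5.70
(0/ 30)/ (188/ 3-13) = 0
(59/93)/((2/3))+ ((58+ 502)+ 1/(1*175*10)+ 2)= 15270078/27125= 562.95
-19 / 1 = -19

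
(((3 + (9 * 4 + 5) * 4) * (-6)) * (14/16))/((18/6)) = -292.25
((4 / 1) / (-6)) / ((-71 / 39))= 26 / 71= 0.37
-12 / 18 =-2 / 3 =-0.67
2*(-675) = -1350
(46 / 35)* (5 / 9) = 46 / 63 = 0.73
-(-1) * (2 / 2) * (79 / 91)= 79 / 91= 0.87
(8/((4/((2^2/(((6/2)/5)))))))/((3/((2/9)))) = 80/81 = 0.99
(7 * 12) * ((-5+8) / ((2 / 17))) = 2142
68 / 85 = 4 / 5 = 0.80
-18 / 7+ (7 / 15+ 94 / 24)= 761 / 420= 1.81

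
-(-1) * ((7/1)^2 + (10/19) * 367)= 4601/19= 242.16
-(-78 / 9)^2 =-676 / 9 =-75.11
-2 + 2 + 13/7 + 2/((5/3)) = 107/35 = 3.06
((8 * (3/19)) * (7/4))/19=42/361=0.12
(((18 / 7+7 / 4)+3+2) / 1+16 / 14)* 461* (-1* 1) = -4824.04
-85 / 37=-2.30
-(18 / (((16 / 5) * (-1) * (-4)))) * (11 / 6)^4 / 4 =-3.97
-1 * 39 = -39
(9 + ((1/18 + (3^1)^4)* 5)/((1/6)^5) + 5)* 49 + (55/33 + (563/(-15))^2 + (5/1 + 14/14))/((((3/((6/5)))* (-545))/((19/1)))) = 94679514343378/613125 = 154421226.25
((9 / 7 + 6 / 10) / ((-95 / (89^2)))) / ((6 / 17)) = -1481227 / 3325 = -445.48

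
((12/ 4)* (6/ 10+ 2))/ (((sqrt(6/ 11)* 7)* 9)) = 0.17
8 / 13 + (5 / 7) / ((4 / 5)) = 1.51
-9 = -9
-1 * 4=-4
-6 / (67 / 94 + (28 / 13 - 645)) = 7332 / 784687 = 0.01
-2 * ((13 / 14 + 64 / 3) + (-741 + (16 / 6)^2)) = 89665 / 63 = 1423.25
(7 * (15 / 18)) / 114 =35 / 684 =0.05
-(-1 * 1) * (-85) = -85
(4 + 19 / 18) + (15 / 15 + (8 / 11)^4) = 1669597 / 263538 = 6.34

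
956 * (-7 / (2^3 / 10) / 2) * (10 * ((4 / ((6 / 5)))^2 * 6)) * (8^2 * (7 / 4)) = -312293333.33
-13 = -13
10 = 10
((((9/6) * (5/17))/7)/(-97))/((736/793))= -11895/16991296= -0.00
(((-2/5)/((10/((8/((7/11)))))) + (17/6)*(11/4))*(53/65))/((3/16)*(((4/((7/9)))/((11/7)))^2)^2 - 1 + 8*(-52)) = -23754861449/1580770737000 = -0.02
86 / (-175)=-86 / 175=-0.49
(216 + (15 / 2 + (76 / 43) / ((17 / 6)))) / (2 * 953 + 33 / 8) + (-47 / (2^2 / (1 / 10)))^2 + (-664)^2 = 7880010017729099 / 17872657600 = 440897.50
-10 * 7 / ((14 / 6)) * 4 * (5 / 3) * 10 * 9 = -18000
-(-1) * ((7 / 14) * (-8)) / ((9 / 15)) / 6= -10 / 9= -1.11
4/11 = 0.36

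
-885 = -885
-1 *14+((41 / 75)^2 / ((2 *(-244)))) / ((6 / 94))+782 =6324400993 / 8235000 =767.99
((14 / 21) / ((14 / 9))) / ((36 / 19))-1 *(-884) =884.23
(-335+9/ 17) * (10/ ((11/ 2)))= -113720/ 187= -608.13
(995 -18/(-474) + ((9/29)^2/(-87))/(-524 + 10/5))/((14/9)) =1000763009397/1564505572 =639.67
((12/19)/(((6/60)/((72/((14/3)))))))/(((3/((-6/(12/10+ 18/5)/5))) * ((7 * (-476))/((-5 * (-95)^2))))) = -641250/5831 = -109.97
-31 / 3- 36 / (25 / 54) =-6607 / 75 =-88.09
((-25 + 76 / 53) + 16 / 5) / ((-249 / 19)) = 34181 / 21995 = 1.55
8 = 8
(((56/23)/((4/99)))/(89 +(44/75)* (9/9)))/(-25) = -4158/154537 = -0.03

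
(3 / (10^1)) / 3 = 1 / 10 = 0.10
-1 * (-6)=6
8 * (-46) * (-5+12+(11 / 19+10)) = -122912 / 19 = -6469.05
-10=-10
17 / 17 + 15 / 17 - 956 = -16220 / 17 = -954.12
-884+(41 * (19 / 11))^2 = 499877 / 121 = 4131.21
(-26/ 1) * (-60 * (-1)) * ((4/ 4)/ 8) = -195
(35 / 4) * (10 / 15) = 35 / 6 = 5.83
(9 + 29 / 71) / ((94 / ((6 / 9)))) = 668 / 10011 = 0.07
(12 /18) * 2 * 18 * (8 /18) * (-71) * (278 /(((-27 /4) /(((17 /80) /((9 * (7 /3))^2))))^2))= -0.00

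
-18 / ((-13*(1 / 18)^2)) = 5832 / 13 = 448.62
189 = 189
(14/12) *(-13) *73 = -6643/6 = -1107.17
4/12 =1/3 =0.33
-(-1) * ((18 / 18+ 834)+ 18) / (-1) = -853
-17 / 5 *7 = -119 / 5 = -23.80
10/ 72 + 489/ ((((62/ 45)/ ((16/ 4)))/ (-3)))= -4258.89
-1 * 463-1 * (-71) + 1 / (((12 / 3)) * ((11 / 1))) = -17247 / 44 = -391.98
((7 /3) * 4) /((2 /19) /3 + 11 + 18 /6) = 133 /200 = 0.66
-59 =-59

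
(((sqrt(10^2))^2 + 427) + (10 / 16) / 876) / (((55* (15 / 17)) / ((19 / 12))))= 1192910383 / 69379200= 17.19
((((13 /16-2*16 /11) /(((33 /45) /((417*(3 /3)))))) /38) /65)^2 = 213092101161 /914670355456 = 0.23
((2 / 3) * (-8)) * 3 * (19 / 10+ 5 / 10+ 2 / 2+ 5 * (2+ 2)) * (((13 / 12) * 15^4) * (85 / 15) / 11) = -116356500 / 11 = -10577863.64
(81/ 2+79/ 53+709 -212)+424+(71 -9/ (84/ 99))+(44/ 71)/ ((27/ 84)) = 972278227/ 948276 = 1025.31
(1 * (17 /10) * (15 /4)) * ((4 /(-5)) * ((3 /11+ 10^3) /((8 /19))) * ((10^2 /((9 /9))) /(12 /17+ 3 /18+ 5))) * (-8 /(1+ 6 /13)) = 7440888780 /6589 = 1129289.54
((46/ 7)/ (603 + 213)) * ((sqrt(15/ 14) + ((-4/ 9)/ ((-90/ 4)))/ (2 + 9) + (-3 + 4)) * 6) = 102649/ 2120580 + 23 * sqrt(210)/ 6664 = 0.10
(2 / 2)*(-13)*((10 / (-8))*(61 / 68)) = 3965 / 272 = 14.58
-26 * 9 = -234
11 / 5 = 2.20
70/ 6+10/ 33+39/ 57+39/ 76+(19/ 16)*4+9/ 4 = 20.17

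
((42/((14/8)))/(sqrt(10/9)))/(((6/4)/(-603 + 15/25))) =-72288 * sqrt(10)/25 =-9143.79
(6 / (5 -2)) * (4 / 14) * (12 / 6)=8 / 7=1.14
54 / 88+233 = 10279 / 44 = 233.61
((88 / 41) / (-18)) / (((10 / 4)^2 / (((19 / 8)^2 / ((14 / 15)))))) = -3971 / 34440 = -0.12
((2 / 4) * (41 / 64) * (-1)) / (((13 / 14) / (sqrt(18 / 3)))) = -287 * sqrt(6) / 832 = -0.84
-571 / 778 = -0.73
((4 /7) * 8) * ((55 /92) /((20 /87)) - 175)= -126886 /161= -788.11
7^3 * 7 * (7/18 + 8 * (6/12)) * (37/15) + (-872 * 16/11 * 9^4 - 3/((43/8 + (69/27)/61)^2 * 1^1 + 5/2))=-8295740.86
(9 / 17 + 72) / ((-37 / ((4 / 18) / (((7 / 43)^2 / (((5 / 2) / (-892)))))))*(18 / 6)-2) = 11399085 / 741978634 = 0.02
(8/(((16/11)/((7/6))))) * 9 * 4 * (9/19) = 2079/19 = 109.42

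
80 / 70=8 / 7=1.14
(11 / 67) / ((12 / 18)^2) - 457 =-122377 / 268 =-456.63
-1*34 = -34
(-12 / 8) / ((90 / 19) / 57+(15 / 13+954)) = -4693 / 2988618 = -0.00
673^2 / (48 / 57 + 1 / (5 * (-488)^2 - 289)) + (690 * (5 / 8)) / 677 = 27741959384801723 / 51579045820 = 537853.29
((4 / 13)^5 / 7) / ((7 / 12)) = 12288 / 18193357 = 0.00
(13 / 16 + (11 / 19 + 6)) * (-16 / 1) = -118.26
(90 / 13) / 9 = 10 / 13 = 0.77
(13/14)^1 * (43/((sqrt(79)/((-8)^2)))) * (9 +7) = 286208 * sqrt(79)/553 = 4600.13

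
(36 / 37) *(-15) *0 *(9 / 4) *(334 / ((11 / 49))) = 0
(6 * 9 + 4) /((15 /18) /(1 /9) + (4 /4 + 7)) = 116 /31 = 3.74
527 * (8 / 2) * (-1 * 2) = -4216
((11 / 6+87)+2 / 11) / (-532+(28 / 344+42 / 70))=-26875 / 160413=-0.17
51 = 51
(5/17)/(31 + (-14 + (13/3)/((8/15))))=40/3417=0.01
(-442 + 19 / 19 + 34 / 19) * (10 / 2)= -41725 / 19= -2196.05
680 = 680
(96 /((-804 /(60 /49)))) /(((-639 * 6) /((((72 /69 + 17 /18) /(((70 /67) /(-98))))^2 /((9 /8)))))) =1452193376 /1232122995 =1.18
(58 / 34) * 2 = 58 / 17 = 3.41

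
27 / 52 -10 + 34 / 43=-8.69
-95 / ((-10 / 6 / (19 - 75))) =-3192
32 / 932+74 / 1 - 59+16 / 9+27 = 91874 / 2097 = 43.81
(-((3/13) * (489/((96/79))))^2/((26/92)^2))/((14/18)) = -7105098160521/51181312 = -138822.12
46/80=23/40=0.58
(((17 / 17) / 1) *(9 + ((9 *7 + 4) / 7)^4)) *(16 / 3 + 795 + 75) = 52973588980 / 7203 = 7354378.59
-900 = -900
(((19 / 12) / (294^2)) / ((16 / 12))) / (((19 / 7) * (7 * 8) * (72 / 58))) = 29 / 398297088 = 0.00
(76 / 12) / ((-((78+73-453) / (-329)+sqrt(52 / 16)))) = 7551208 / 3126951-4113158*sqrt(13) / 3126951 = -2.33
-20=-20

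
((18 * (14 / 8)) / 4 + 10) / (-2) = -143 / 16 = -8.94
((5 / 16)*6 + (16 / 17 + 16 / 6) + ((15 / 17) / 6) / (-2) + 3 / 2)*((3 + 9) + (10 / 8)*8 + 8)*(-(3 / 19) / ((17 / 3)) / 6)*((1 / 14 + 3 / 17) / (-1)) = 2494815 / 10454864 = 0.24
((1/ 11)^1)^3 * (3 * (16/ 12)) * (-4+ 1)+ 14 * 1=18622/ 1331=13.99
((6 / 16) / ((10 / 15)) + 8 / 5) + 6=653 / 80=8.16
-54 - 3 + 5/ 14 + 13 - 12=-779/ 14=-55.64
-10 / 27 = -0.37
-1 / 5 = -0.20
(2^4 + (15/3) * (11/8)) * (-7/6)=-427/16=-26.69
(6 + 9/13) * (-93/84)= -2697/364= -7.41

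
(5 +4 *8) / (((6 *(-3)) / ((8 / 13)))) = -148 / 117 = -1.26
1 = 1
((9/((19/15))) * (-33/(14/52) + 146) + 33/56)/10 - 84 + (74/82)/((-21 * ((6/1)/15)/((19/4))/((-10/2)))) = -84730349/1308720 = -64.74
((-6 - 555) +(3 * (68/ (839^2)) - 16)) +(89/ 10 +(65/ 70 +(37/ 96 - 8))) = -1359468567361/ 2365174560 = -574.79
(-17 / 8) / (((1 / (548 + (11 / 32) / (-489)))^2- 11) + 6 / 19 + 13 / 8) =23750907046643627 / 101253829664354265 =0.23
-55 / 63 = -0.87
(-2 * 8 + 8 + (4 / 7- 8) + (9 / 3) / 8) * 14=-843 / 4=-210.75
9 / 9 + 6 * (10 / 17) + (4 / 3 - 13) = -364 / 51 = -7.14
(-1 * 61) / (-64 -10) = 61 / 74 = 0.82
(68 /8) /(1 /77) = 1309 /2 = 654.50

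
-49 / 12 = -4.08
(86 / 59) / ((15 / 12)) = 344 / 295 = 1.17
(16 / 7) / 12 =4 / 21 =0.19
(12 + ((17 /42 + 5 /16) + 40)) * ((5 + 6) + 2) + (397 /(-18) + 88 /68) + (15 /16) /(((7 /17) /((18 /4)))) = 23127037 /34272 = 674.81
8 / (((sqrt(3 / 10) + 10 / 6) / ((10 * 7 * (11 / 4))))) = 231000 / 223-13860 * sqrt(30) / 223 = 695.45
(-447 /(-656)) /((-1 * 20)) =-447 /13120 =-0.03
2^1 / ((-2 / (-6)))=6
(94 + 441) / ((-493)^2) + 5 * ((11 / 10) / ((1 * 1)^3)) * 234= 312804598 / 243049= 1287.00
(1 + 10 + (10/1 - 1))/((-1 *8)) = -5/2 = -2.50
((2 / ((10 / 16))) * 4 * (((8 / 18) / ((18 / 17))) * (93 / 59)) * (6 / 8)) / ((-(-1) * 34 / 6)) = 992 / 885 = 1.12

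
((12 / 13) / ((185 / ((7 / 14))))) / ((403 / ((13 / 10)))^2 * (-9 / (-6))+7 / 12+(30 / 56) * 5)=252 / 14560920985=0.00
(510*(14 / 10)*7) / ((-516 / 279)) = -232407 / 86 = -2702.41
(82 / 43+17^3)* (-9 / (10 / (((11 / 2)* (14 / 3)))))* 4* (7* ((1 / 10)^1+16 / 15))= -797389593 / 215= -3708788.80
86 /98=43 /49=0.88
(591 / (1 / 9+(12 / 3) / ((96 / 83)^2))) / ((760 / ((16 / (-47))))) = -2723328 / 31902425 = -0.09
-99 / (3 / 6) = -198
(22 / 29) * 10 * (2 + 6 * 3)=4400 / 29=151.72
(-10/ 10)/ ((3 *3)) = -1/ 9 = -0.11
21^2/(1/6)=2646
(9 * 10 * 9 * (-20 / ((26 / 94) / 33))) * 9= -17395061.54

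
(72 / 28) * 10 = 180 / 7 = 25.71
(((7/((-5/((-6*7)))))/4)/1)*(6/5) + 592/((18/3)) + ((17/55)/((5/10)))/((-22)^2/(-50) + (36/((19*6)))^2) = 243873104/2097975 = 116.24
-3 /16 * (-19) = 57 /16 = 3.56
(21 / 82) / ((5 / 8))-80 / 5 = -3196 / 205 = -15.59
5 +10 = 15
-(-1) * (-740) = -740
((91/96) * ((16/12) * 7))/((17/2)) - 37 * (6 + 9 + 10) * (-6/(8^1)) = 694.79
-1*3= -3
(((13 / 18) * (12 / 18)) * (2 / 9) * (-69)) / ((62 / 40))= -11960 / 2511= -4.76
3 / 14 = 0.21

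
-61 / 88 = -0.69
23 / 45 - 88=-3937 / 45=-87.49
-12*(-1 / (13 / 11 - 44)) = -44 / 157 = -0.28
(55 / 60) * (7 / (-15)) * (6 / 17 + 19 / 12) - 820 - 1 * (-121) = -5139539 / 7344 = -699.83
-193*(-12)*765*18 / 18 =1771740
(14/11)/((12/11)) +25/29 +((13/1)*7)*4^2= 253697/174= 1458.03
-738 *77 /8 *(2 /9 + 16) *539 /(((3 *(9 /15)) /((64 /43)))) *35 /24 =-86952935300 /1161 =-74894862.45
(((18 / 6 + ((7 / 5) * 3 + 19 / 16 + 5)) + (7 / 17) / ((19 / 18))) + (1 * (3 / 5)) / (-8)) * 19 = 70815 / 272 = 260.35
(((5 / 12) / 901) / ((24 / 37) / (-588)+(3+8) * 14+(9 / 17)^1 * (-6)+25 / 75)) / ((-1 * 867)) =-1813 / 513780520452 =-0.00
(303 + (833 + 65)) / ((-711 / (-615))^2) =50472025 / 56169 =898.57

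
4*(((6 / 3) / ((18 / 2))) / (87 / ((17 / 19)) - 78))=136 / 2943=0.05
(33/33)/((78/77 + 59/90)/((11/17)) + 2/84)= 38115/99193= 0.38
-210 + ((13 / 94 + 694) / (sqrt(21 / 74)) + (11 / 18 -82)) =-5245 / 18 + 65249 * sqrt(1554) / 1974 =1011.63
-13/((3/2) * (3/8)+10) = -16/13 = -1.23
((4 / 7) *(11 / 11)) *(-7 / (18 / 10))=-20 / 9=-2.22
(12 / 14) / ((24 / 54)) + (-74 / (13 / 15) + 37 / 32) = -239657 / 2912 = -82.30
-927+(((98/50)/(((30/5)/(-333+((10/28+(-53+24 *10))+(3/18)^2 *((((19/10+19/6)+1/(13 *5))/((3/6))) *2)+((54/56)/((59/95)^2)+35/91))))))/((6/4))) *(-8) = -933693565247/1374559875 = -679.27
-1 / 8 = -0.12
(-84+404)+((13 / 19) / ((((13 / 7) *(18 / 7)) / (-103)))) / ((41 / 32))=2162768 / 7011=308.48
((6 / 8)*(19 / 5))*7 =399 / 20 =19.95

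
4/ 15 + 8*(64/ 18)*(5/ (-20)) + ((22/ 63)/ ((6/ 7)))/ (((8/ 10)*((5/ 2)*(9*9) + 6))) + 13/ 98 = -18507437/ 2758455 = -6.71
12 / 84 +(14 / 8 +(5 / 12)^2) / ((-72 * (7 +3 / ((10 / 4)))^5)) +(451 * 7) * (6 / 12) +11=1589.64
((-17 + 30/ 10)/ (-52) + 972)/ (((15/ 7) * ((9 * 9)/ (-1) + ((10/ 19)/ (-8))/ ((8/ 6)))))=-26896856/ 4804605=-5.60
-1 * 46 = -46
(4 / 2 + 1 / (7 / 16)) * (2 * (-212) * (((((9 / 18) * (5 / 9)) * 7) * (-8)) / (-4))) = -21200 / 3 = -7066.67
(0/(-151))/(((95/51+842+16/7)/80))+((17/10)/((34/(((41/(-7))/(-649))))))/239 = 0.00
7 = 7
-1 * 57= -57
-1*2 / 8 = -1 / 4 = -0.25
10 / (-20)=-1 / 2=-0.50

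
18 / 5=3.60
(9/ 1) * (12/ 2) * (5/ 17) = 270/ 17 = 15.88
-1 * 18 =-18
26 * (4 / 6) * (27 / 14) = 234 / 7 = 33.43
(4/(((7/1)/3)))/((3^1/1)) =4/7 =0.57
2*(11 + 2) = 26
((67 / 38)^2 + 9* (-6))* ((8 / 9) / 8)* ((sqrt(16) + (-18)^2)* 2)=-12051868 / 3249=-3709.41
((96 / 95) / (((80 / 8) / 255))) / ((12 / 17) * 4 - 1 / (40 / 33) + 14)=332928 / 206701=1.61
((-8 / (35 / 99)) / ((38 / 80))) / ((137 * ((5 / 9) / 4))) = -228096 / 91105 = -2.50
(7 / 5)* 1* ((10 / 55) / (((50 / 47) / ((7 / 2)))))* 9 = 20727 / 2750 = 7.54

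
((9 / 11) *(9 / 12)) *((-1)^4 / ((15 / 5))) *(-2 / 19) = -9 / 418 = -0.02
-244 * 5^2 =-6100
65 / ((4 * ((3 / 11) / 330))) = 39325 / 2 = 19662.50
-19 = -19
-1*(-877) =877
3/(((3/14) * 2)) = 7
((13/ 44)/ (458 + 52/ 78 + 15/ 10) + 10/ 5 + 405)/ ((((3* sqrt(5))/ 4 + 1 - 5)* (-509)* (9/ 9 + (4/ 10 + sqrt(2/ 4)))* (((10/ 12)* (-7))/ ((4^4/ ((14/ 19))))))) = 206139374592/ (108211873* (-16 + 3* sqrt(5))* (5* sqrt(2) + 14)) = -9.73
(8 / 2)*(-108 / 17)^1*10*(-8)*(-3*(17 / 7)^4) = -509379840 / 2401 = -212153.20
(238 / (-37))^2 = 41.38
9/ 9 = 1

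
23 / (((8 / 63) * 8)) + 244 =17065 / 64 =266.64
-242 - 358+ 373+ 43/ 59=-13350/ 59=-226.27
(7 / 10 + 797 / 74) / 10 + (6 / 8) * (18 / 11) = 48317 / 20350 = 2.37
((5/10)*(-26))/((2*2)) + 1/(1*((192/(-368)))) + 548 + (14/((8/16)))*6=4265/6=710.83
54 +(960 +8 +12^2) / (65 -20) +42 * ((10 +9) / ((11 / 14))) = 541702 / 495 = 1094.35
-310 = -310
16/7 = 2.29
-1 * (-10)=10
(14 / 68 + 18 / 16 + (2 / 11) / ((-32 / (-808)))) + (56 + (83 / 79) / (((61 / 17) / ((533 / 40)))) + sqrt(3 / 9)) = sqrt(3) / 3 + 1186338053 / 18023060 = 66.40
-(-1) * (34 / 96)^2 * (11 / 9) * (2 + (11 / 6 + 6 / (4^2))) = 321079 / 497664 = 0.65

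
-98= -98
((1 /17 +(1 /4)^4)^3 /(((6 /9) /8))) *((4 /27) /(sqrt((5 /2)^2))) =2260713 /12879134720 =0.00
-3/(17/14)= -42/17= -2.47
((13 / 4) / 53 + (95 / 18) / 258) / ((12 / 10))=12580 / 184599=0.07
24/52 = 6/13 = 0.46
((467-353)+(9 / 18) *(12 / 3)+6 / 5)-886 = -768.80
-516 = -516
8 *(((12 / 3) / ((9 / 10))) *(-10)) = -3200 / 9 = -355.56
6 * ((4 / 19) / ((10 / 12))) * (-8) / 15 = -384 / 475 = -0.81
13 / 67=0.19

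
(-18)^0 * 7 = 7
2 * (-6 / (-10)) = 6 / 5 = 1.20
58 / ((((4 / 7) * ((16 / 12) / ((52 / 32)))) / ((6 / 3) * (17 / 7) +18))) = 5655 / 2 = 2827.50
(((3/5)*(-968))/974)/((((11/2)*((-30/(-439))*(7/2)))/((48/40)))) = -231792/426125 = -0.54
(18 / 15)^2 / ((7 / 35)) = 36 / 5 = 7.20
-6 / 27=-2 / 9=-0.22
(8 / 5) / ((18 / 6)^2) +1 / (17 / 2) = 226 / 765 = 0.30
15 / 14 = 1.07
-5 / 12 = -0.42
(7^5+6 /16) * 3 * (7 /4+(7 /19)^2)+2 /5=5492000959 /57760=95083.12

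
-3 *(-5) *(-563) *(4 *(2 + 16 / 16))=-101340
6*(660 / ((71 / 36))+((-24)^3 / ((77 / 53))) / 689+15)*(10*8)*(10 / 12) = 9547328400 / 71071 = 134335.08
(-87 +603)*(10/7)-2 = 5146/7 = 735.14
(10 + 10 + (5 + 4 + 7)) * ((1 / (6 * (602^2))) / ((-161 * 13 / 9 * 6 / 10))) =-0.00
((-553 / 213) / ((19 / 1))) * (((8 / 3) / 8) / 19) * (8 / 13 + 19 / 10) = -60277 / 9996090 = -0.01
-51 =-51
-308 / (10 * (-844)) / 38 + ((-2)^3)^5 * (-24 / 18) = 10509353191 / 240540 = 43690.67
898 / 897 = 1.00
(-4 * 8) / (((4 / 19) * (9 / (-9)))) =152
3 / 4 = 0.75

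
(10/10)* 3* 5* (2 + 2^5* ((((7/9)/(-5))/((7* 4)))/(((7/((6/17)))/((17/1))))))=194/7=27.71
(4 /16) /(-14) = -1 /56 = -0.02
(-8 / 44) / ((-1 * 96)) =1 / 528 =0.00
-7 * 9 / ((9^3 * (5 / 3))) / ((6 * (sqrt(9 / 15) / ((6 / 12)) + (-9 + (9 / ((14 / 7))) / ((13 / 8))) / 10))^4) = -1303034250981125 / 46384492313916421749 - 11663798302000 * sqrt(15) / 1717944159774682287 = -0.00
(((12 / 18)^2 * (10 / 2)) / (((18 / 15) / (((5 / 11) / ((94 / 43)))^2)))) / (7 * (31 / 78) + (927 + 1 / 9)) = 3004625 / 34896449973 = 0.00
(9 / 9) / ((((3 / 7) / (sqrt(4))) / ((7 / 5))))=98 / 15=6.53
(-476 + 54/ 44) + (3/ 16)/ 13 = -1086247/ 2288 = -474.76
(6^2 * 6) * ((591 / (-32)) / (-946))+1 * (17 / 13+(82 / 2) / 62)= 9433275 / 1524952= 6.19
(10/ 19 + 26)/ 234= 28/ 247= 0.11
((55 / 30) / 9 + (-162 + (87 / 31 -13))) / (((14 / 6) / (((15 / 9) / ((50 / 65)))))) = -3742843 / 23436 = -159.70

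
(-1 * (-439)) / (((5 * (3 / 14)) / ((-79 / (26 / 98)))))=-23791166 / 195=-122005.98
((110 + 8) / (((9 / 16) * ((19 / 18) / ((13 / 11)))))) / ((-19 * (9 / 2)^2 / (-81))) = 49.45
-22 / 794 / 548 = -11 / 217556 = -0.00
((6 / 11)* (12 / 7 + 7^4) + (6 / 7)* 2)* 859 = 7890774 / 7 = 1127253.43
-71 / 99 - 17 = -1754 / 99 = -17.72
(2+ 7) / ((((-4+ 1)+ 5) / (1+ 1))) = 9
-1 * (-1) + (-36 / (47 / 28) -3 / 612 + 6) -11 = -244031 / 9588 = -25.45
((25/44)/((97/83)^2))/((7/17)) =2927825/2897972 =1.01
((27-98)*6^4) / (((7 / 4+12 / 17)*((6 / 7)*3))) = -2433312 / 167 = -14570.73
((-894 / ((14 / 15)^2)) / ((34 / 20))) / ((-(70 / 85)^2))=8548875 / 9604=890.14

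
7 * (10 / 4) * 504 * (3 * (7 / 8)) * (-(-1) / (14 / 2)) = 6615 / 2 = 3307.50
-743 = -743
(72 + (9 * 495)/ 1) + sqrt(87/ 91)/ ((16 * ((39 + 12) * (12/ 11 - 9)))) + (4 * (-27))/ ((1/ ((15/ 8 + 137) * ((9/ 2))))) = -62966.25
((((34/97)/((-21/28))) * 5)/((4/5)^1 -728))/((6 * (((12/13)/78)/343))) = 24635975/1587114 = 15.52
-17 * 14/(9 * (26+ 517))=-0.05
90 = 90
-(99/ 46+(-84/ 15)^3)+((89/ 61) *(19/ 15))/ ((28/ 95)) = 2647753229/ 14731500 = 179.73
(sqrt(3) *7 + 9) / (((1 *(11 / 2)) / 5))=90 / 11 + 70 *sqrt(3) / 11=19.20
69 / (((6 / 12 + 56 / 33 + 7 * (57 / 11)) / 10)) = 45540 / 2539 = 17.94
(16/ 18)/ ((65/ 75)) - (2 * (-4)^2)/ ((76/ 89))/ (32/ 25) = -28.25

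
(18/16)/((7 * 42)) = 3/784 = 0.00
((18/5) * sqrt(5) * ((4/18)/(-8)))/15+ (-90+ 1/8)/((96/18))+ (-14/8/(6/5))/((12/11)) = -20953/1152 - sqrt(5)/150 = -18.20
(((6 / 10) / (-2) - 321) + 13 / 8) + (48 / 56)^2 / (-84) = -4386061 / 13720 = -319.68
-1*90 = -90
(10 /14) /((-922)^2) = 5 /5950588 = 0.00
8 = 8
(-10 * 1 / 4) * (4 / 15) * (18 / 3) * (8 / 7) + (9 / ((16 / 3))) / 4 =-1859 / 448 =-4.15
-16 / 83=-0.19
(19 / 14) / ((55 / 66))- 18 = -573 / 35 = -16.37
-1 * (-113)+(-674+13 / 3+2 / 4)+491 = -391 / 6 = -65.17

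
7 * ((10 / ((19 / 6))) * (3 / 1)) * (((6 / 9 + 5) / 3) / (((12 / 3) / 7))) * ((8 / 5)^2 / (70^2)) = 272 / 2375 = 0.11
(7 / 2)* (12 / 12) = 3.50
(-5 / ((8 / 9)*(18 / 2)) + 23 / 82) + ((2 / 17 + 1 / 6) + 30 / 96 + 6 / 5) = 1.45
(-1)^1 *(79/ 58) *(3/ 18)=-79/ 348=-0.23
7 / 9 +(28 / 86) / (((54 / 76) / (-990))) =-175259 / 387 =-452.87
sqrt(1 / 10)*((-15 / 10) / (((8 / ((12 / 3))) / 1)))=-3*sqrt(10) / 40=-0.24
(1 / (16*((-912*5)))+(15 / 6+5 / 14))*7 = 1459193 / 72960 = 20.00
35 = 35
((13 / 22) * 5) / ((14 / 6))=195 / 154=1.27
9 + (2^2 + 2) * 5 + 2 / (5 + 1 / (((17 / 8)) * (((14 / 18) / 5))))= 37483 / 955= 39.25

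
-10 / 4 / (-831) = 5 / 1662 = 0.00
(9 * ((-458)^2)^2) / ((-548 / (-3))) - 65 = 297006307043 / 137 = 2167929248.49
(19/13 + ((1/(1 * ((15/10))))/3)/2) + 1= 301/117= 2.57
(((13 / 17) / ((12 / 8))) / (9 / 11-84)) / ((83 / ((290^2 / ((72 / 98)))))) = -58928870 / 6971751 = -8.45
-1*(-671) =671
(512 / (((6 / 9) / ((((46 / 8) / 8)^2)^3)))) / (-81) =-1.31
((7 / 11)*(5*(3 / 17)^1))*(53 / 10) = 1113 / 374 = 2.98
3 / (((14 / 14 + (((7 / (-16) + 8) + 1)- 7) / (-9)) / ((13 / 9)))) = 624 / 119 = 5.24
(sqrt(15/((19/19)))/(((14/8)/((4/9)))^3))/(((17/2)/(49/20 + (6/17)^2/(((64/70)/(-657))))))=-147229696*sqrt(15)/877486365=-0.65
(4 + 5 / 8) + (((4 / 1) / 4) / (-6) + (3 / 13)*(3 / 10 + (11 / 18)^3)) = 289379 / 63180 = 4.58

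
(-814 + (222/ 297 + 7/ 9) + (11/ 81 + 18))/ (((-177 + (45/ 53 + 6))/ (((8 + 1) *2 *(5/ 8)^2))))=234444175/ 7142256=32.82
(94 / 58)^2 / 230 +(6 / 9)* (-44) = -17015213 / 580290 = -29.32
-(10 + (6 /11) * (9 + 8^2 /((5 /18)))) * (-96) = 742272 /55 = 13495.85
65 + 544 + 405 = 1014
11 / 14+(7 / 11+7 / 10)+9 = 4282 / 385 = 11.12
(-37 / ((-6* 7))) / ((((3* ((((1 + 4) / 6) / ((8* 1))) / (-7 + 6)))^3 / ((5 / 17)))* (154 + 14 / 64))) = -2424832 / 44044875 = -0.06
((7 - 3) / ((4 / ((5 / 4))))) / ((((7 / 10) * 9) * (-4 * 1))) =-25 / 504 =-0.05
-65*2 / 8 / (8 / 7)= -455 / 32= -14.22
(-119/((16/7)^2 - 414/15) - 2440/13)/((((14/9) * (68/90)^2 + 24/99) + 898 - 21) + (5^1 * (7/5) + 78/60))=-2605586605875/12664477146139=-0.21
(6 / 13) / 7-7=-631 / 91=-6.93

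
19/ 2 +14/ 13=275/ 26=10.58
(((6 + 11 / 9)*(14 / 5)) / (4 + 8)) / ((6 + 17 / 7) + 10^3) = 49 / 29322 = 0.00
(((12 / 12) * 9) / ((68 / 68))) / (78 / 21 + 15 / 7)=63 / 41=1.54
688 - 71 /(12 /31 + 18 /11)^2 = 319300849 /476100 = 670.66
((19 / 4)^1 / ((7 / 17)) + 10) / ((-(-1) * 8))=603 / 224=2.69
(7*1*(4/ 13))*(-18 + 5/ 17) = -8428/ 221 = -38.14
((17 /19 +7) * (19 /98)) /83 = 75 /4067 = 0.02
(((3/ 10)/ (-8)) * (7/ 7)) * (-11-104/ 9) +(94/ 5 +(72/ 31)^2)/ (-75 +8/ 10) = 0.52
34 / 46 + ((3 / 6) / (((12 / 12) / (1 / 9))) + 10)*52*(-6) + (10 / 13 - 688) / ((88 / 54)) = -3558.30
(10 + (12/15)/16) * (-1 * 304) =-15276/5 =-3055.20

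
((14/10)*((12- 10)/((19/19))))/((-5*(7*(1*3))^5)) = -2/14586075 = -0.00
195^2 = 38025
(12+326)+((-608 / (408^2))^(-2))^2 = 5619103269.43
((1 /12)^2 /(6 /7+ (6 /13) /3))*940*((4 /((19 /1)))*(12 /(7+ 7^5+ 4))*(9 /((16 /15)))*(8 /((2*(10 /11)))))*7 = 4939935 /19598576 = 0.25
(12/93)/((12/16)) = 16/93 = 0.17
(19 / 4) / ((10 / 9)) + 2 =251 / 40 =6.28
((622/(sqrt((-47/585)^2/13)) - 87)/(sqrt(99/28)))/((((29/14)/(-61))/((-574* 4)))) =-3921568* sqrt(77)/11 + 475646982720* sqrt(1001)/14993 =1000593210.05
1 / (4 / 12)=3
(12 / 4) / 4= 3 / 4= 0.75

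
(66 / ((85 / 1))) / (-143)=-0.01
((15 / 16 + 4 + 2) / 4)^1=111 / 64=1.73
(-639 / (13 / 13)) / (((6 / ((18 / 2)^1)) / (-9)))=17253 / 2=8626.50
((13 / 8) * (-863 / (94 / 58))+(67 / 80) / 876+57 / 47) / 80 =-2846077051 / 263500800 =-10.80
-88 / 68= -22 / 17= -1.29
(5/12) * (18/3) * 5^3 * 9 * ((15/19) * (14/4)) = 590625/76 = 7771.38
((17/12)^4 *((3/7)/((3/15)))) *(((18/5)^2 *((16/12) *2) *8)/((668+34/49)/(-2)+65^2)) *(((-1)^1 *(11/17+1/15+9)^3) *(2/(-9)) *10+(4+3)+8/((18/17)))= 7285805149483/5790750750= 1258.18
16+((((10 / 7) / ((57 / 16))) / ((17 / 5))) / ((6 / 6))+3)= 129677 / 6783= 19.12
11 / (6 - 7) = -11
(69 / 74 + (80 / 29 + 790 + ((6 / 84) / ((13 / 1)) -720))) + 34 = 10515814 / 97643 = 107.70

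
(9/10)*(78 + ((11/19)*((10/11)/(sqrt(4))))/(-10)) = 26667/380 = 70.18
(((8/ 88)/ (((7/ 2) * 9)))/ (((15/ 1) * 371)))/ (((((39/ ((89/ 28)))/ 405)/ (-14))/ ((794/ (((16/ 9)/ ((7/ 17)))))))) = -317997/ 7215208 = -0.04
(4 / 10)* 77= 154 / 5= 30.80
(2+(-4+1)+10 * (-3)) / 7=-31 / 7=-4.43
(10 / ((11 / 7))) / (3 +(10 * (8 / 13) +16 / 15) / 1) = 13650 / 21923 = 0.62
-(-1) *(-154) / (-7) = 22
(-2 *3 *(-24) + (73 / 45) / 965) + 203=15068548 / 43425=347.00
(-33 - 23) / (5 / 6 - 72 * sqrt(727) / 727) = 1221360 / 168449 +145152 * sqrt(727) / 168449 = 30.48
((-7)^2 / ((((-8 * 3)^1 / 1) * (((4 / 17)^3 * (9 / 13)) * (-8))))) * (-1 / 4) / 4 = -3129581 / 1769472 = -1.77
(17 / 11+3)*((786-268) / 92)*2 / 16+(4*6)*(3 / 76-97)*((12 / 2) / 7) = -1991.42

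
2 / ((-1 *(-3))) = 2 / 3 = 0.67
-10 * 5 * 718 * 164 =-5887600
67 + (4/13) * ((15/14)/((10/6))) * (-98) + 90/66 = 7004/143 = 48.98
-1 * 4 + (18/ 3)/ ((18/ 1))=-11/ 3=-3.67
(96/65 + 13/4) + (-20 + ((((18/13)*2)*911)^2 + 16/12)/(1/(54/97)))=3543033.80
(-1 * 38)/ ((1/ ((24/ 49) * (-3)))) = 2736/ 49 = 55.84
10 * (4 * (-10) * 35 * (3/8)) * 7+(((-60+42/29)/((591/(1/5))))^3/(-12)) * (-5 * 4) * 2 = -513938649892499242/13984725157275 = -36750.00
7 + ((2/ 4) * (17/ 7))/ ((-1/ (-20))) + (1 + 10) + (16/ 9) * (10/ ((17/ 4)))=49768/ 1071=46.47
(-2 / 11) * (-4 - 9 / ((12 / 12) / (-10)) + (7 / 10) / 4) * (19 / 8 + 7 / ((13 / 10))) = -2781729 / 22880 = -121.58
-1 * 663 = -663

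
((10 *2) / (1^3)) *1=20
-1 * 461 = -461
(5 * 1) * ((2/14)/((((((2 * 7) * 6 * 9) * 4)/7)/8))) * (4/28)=5/2646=0.00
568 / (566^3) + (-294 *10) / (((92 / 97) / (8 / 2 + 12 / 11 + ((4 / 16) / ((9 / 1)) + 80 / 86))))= -55480270041565147 / 2958894832476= -18750.34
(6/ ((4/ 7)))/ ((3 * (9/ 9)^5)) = 7/ 2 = 3.50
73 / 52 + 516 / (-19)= -25445 / 988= -25.75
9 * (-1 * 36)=-324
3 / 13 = 0.23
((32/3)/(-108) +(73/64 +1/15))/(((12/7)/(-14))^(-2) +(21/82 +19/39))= 15314689/931676400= 0.02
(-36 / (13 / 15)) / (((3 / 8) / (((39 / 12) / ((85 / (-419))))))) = 30168 / 17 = 1774.59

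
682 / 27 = 25.26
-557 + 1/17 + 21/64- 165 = -785115/1088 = -721.61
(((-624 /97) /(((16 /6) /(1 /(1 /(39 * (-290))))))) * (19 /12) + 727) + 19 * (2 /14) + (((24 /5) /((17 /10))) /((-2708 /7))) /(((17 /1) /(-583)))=5835963305521 /132848387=43929.50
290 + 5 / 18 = 5225 / 18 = 290.28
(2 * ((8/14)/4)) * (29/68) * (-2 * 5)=-145/119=-1.22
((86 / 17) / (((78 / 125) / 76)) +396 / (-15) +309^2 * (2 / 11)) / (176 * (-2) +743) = 45.91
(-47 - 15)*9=-558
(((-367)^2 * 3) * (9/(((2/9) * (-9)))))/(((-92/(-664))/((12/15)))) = -10498714.75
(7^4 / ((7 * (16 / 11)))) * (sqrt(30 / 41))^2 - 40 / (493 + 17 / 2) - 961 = -259415079 / 328984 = -788.53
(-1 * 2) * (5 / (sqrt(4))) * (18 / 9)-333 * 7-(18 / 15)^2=-58561 / 25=-2342.44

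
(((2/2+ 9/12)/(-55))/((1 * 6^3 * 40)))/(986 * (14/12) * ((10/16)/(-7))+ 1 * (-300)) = 7/765468000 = 0.00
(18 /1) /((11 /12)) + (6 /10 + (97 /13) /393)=5691652 /280995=20.26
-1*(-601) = 601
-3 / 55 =-0.05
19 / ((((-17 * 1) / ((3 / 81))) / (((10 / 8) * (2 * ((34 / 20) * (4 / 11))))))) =-19 / 297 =-0.06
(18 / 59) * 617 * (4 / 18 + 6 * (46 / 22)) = 1559776 / 649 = 2403.35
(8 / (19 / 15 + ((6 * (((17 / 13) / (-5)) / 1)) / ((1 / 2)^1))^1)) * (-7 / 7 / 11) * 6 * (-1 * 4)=-7488 / 803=-9.33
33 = 33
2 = 2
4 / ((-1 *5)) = -4 / 5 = -0.80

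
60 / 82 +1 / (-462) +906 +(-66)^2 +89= 5351.73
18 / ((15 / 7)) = 42 / 5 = 8.40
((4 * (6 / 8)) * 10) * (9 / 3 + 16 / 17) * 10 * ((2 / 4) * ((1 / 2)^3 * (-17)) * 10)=-25125 / 2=-12562.50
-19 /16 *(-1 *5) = 5.94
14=14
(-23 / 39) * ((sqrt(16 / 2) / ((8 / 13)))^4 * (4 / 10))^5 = -33624166678635260545571 / 314572800000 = -106888347239.92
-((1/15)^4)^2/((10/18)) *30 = -2/94921875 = -0.00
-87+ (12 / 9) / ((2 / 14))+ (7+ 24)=-140 / 3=-46.67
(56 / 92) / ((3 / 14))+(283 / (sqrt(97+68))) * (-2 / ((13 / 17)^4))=196 / 69- 47272886 * sqrt(165) / 4712565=-126.01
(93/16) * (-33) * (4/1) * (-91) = 279279/4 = 69819.75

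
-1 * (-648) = 648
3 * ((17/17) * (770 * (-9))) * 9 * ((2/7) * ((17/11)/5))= -16524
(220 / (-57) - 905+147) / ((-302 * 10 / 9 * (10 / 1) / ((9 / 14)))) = 586251 / 4016600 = 0.15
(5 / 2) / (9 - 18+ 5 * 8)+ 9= 563 / 62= 9.08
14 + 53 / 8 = 165 / 8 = 20.62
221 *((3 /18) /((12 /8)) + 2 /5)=5083 /45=112.96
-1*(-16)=16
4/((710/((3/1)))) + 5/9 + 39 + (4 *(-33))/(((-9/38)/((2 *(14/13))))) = 51502682/41535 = 1239.98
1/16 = 0.06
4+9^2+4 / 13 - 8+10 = 1135 / 13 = 87.31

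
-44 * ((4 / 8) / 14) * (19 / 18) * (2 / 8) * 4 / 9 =-209 / 1134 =-0.18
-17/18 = -0.94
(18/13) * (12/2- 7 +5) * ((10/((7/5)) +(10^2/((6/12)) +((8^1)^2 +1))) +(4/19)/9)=2606264/1729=1507.38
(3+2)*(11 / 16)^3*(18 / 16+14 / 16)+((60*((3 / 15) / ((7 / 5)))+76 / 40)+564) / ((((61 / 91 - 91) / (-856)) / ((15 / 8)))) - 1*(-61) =10271.60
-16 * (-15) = 240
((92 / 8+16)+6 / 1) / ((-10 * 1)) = -3.35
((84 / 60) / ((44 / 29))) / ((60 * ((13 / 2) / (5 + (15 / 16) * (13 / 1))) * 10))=203 / 49920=0.00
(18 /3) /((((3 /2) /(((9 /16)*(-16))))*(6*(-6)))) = 1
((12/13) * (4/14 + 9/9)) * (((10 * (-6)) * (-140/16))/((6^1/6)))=8100/13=623.08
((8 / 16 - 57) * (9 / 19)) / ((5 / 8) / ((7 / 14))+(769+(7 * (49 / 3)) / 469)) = -408834 / 11770063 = -0.03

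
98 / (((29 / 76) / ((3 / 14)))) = 55.03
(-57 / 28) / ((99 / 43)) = -817 / 924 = -0.88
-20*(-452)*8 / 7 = 72320 / 7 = 10331.43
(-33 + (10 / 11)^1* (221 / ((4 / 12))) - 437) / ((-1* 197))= -0.67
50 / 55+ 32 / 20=138 / 55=2.51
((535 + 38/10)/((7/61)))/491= 164334/17185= 9.56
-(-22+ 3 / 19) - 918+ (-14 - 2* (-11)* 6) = -14785 / 19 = -778.16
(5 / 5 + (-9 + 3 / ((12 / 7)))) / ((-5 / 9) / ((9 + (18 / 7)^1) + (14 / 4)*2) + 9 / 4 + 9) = -2925 / 5251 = -0.56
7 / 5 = 1.40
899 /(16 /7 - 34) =-28.35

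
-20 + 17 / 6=-103 / 6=-17.17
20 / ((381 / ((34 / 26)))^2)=5780 / 24532209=0.00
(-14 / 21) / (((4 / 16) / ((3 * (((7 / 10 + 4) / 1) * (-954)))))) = 179352 / 5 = 35870.40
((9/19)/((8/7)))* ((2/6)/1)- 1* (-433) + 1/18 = 592609/1368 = 433.19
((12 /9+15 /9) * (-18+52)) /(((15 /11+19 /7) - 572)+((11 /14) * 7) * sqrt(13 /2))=-2747643360 /15289176883 - 13304676 * sqrt(26) /15289176883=-0.18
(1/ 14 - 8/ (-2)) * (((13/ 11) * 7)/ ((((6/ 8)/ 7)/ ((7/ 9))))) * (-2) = -48412/ 99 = -489.01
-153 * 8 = -1224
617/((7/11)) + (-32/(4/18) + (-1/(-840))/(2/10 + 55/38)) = 3100849/3756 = 825.57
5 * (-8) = -40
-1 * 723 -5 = -728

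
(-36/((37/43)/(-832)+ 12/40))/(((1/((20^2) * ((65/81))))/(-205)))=3813721600000/481311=7923611.97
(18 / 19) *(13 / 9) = 26 / 19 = 1.37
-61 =-61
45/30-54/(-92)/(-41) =1401/943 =1.49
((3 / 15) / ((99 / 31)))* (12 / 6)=62 / 495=0.13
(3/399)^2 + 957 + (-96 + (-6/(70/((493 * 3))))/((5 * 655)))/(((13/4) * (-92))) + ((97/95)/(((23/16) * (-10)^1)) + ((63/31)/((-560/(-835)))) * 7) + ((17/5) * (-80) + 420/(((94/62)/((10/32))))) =1601126020876098583/2018995325074000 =793.03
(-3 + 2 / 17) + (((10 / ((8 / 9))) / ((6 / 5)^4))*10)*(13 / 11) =3297893 / 53856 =61.24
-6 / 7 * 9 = -54 / 7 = -7.71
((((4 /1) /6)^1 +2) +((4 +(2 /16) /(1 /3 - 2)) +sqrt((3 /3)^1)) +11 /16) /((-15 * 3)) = -1987 /10800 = -0.18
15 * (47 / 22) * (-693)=-22207.50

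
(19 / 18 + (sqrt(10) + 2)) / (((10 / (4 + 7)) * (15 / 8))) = 242 / 135 + 44 * sqrt(10) / 75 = 3.65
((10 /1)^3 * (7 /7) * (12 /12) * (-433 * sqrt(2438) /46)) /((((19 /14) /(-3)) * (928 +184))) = 1136625 * sqrt(2438) /60743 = 923.93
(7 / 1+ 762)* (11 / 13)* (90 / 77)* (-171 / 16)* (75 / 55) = -88761825 / 8008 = -11084.14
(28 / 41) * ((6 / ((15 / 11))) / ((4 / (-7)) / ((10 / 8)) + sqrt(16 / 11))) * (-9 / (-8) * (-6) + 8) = 59290 / 43009 + 94325 * sqrt(11) / 86018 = 5.02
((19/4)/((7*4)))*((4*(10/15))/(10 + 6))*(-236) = -1121/168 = -6.67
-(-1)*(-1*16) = -16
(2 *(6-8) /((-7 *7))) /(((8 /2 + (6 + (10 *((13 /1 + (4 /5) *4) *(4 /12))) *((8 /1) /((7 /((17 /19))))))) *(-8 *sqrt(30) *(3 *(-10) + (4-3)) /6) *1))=19 *sqrt(30) /17608220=0.00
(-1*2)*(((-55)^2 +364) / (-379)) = 6778 / 379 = 17.88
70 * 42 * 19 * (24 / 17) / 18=74480 / 17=4381.18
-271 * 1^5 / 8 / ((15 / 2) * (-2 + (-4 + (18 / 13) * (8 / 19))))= 66937 / 80280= 0.83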